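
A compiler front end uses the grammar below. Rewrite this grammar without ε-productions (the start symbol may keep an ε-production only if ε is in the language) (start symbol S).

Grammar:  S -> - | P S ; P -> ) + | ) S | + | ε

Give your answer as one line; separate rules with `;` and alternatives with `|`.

The nullable symbols are {P}.
ε ∉ L(G), so no ε-production is kept.

S -> - | P S; P -> ) + | ) S | +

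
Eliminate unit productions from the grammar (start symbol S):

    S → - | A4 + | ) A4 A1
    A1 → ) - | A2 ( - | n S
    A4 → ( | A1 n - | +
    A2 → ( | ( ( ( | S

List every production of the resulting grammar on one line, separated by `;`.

S → - | A4 + | ) A4 A1; A1 → ) - | A2 ( - | n S; A4 → ( | A1 n - | +; A2 → ( | ( ( ( | - | A4 + | ) A4 A1

Unit pairs: A2 ⇒* {S}.
Replace each nonterminal's rules with the union of the non-unit rules of every nonterminal it unit-derives.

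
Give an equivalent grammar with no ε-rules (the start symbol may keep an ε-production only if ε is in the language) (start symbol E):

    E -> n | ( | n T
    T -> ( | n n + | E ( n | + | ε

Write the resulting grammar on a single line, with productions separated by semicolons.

E -> n | ( | n T; T -> ( | n n + | E ( n | +

Nullable nonterminals: {T}.
ε ∉ L(G), so no ε-production is kept.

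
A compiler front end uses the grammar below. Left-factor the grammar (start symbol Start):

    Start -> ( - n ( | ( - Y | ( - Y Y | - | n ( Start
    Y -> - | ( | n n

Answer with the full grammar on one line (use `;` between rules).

Start has alternatives sharing prefix '( -': factor to Start → ( - Start1 with Start1 → n ( | Y | Y Y.
Start1 has alternatives sharing prefix 'Y': factor to Start1 → Y Start11 with Start11 → ε | Y.

Start -> - | n ( Start | ( - Start1; Y -> - | ( | n n; Start1 -> n ( | Y Start11; Start11 -> ε | Y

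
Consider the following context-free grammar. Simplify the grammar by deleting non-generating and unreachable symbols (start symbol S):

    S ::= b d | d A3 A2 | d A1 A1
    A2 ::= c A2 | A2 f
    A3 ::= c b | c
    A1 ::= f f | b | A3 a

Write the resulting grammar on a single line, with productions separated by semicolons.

S ::= b d | d A1 A1; A3 ::= c b | c; A1 ::= f f | b | A3 a

Generating nonterminals: {A1, A3, S}.
Reachable from S after that: {A1, A3, S}.
Removed useless symbols: {A2} and every production mentioning them.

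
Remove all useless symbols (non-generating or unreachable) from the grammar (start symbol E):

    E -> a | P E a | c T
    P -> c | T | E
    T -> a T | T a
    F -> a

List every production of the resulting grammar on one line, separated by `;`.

Generating nonterminals: {E, F, P}.
Reachable from E after that: {E, P}.
Removed useless symbols: {F, T} and every production mentioning them.

E -> a | P E a; P -> c | E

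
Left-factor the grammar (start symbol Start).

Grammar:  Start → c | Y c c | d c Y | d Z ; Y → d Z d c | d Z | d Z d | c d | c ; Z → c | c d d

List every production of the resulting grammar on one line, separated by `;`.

Start → c | Y c c | d Start1; Y → d Z Y1 | c Y2; Z → c Z1; Start1 → c Y | Z; Y1 → ε | d Y11; Y2 → d | ε; Z1 → ε | d d; Y11 → c | ε

Start has alternatives sharing prefix 'd': factor to Start → d Start1 with Start1 → c Y | Z.
Y has alternatives sharing prefix 'd Z': factor to Y → d Z Y1 with Y1 → d c | ε | d.
Y has alternatives sharing prefix 'c': factor to Y → c Y2 with Y2 → d | ε.
Z has alternatives sharing prefix 'c': factor to Z → c Z1 with Z1 → ε | d d.
Y1 has alternatives sharing prefix 'd': factor to Y1 → d Y11 with Y11 → c | ε.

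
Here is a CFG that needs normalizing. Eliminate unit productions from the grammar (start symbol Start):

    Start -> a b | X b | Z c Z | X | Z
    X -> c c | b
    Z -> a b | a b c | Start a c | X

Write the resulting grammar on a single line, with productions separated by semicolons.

Start -> a b | a b c | Start a c | X b | Z c Z | c c | b; X -> c c | b; Z -> a b | a b c | Start a c | c c | b

Unit pairs: Start ⇒* {X, Z}; Z ⇒* {X}.
For each unit pair (A, B), copy every non-unit production of B to A, then drop all unit productions.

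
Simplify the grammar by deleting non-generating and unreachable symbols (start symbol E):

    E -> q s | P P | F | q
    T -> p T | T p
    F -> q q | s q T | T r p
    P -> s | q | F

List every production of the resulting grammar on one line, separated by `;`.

E -> q s | P P | F | q; F -> q q; P -> s | q | F

Generating nonterminals: {E, F, P}.
Reachable from E after that: {E, F, P}.
Removed useless symbols: {T} and every production mentioning them.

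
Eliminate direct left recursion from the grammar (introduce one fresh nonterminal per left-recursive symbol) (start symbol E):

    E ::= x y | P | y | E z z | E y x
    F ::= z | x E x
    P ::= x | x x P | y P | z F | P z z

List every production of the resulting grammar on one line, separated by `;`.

E, P are directly left-recursive.
For E: α = {z z, y x}, β = {x y, P, y}. Rewrite as E → β E' and E' → α E' | ε.
For P: α = {z z}, β = {x, x x P, y P, z F}. Rewrite as P → β P' and P' → α P' | ε.

E ::= x y E' | P E' | y E'; F ::= z | x E x; P ::= x P' | x x P P' | y P P' | z F P'; E' ::= z z E' | y x E' | ε; P' ::= z z P' | ε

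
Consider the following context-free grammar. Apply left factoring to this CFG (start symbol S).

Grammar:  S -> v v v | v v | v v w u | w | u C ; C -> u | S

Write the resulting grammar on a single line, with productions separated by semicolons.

S has alternatives sharing prefix 'v v': factor to S → v v S' with S' → v | ε | w u.

S -> w | u C | v v S'; C -> u | S; S' -> v | ε | w u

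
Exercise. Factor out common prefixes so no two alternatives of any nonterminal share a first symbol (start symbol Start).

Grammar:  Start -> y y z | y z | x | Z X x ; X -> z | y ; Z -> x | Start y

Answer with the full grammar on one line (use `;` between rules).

Start has alternatives sharing prefix 'y': factor to Start → y Start1 with Start1 → y z | z.

Start -> x | Z X x | y Start1; X -> z | y; Z -> x | Start y; Start1 -> y z | z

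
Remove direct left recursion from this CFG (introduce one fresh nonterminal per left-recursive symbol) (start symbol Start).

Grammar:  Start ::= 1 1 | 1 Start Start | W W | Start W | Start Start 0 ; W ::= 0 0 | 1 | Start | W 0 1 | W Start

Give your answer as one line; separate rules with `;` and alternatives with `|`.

Directly left-recursive nonterminals: Start, W.
For Start: α = {W, Start 0}, β = {1 1, 1 Start Start, W W}. Rewrite as Start → β Start1 and Start1 → α Start1 | ε.
For W: α = {0 1, Start}, β = {0 0, 1, Start}. Rewrite as W → β W1 and W1 → α W1 | ε.

Start ::= 1 1 Start1 | 1 Start Start Start1 | W W Start1; W ::= 0 0 W1 | 1 W1 | Start W1; Start1 ::= W Start1 | Start 0 Start1 | eps; W1 ::= 0 1 W1 | Start W1 | eps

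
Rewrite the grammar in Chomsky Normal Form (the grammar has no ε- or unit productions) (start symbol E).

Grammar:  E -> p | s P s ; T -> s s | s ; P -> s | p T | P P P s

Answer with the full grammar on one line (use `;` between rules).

Introduce a nonterminal for each terminal appearing in a rule of length ≥ 2: X1 → s, X2 → p.
Binarize each right-hand side of length ≥ 3 by chaining fresh nonterminals (Y1, Y2, …): affected rules were E → X1 P X1; P → P P P X1.

E -> p | X1 Y1; T -> X1 X1 | s; P -> s | X2 T | P Y2; X1 -> s; X2 -> p; Y1 -> P X1; Y2 -> P Y3; Y3 -> P X1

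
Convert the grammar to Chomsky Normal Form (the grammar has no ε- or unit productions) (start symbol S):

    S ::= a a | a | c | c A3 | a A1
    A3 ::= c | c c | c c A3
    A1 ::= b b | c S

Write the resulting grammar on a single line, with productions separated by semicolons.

Introduce a nonterminal for each terminal appearing in a rule of length ≥ 2: X1 → a, X2 → c, X3 → b.
Binarize each right-hand side of length ≥ 3 by chaining fresh nonterminals (Y1, Y2, …): affected rules were A3 → X2 X2 A3.

S ::= X1 X1 | a | c | X2 A3 | X1 A1; A3 ::= c | X2 X2 | X2 Y1; A1 ::= X3 X3 | X2 S; X1 ::= a; X2 ::= c; X3 ::= b; Y1 ::= X2 A3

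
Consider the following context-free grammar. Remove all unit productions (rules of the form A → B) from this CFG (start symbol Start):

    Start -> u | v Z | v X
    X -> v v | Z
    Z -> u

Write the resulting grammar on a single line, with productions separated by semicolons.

Unit pairs: X ⇒* {Z}.
For each unit pair (A, B), copy every non-unit production of B to A, then drop all unit productions.

Start -> u | v Z | v X; X -> u | v v; Z -> u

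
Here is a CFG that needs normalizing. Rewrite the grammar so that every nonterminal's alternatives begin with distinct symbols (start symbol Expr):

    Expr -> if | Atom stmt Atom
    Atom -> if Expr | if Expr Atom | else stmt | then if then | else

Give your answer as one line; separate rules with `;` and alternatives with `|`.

Atom has alternatives sharing prefix 'if Expr': factor to Atom → if Expr Atom1 with Atom1 → ε | Atom.
Atom has alternatives sharing prefix 'else': factor to Atom → else Atom2 with Atom2 → stmt | ε.

Expr -> if | Atom stmt Atom; Atom -> then if then | if Expr Atom1 | else Atom2; Atom1 -> ε | Atom; Atom2 -> stmt | ε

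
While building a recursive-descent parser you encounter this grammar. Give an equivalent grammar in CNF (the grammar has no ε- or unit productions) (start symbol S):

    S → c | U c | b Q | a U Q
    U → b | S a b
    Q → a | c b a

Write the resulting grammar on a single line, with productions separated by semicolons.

Introduce a nonterminal for each terminal appearing in a rule of length ≥ 2: X1 → c, X2 → b, X3 → a.
Binarize each right-hand side of length ≥ 3 by chaining fresh nonterminals (Y1, Y2, …): affected rules were S → X3 U Q; U → S X3 X2; Q → X1 X2 X3.

S → c | U X1 | X2 Q | X3 Y1; U → b | S Y2; Q → a | X1 Y3; X1 → c; X2 → b; X3 → a; Y1 → U Q; Y2 → X3 X2; Y3 → X2 X3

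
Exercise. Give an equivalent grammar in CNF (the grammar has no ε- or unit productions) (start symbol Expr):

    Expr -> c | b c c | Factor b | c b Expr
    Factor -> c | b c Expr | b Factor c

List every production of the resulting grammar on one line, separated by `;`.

Expr -> c | X1 Y1 | Factor X1 | X2 Y2; Factor -> c | X1 Y3 | X1 Y4; X1 -> b; X2 -> c; Y1 -> X2 X2; Y2 -> X1 Expr; Y3 -> X2 Expr; Y4 -> Factor X2

Introduce a nonterminal for each terminal appearing in a rule of length ≥ 2: X1 → b, X2 → c.
Binarize each right-hand side of length ≥ 3 by chaining fresh nonterminals (Y1, Y2, …): affected rules were Expr → X1 X2 X2; Expr → X2 X1 Expr; Factor → X1 X2 Expr; Factor → X1 Factor X2.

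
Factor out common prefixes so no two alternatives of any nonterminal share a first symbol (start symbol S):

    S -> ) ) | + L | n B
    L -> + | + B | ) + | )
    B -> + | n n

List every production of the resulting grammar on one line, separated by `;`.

S -> ) ) | + L | n B; L -> + L' | ) L''; B -> + | n n; L' -> ε | B; L'' -> + | ε

L has alternatives sharing prefix '+': factor to L → + L' with L' → ε | B.
L has alternatives sharing prefix ')': factor to L → ) L'' with L'' → + | ε.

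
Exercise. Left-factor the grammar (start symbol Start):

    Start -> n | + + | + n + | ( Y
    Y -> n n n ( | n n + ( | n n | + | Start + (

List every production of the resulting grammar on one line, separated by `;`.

Start -> n | ( Y | + Start1; Y -> + | Start + ( | n n Y1; Start1 -> + | n +; Y1 -> n ( | + ( | ε

Start has alternatives sharing prefix '+': factor to Start → + Start1 with Start1 → + | n +.
Y has alternatives sharing prefix 'n n': factor to Y → n n Y1 with Y1 → n ( | + ( | ε.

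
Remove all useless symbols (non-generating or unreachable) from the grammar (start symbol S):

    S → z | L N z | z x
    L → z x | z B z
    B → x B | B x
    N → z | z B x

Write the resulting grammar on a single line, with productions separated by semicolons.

Generating nonterminals: {L, N, S}.
Reachable from S after that: {L, N, S}.
Removed useless symbols: {B} and every production mentioning them.

S → z | L N z | z x; L → z x; N → z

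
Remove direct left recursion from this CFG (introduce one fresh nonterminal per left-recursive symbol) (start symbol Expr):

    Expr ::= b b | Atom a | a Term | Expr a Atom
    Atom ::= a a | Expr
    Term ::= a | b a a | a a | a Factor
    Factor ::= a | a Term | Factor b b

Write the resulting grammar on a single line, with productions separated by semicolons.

Expr ::= b b Expr1 | Atom a Expr1 | a Term Expr1; Atom ::= a a | Expr; Term ::= a | b a a | a a | a Factor; Factor ::= a Factor1 | a Term Factor1; Expr1 ::= a Atom Expr1 | ε; Factor1 ::= b b Factor1 | ε

Expr, Factor are directly left-recursive.
For Expr: α = {a Atom}, β = {b b, Atom a, a Term}. Rewrite as Expr → β Expr1 and Expr1 → α Expr1 | ε.
For Factor: α = {b b}, β = {a, a Term}. Rewrite as Factor → β Factor1 and Factor1 → α Factor1 | ε.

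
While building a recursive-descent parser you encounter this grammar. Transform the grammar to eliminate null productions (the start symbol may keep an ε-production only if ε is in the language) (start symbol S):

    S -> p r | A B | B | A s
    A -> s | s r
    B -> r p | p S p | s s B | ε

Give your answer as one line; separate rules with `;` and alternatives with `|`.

S -> p r | A B | A | B | A s | ε; A -> s | s r; B -> r p | p S p | p p | s s B | s s

The nullable symbols are {B, S}.
ε ∈ L(G) since S is nullable, so keep S → ε.
Expand every rule over subsets of its nullable positions: S → A B gives A B | A. B → p S p gives p S p | p p. B → s s B gives s s B | s s.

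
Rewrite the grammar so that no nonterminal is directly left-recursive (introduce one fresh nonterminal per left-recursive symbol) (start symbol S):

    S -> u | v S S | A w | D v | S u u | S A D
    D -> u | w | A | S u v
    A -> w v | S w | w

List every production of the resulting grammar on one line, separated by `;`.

S -> u S' | v S S S' | A w S' | D v S'; D -> u | w | A | S u v; A -> w v | S w | w; S' -> u u S' | A D S' | ε

Directly left-recursive nonterminal: S.
For S: α = {u u, A D}, β = {u, v S S, A w, D v}. Rewrite as S → β S' and S' → α S' | ε.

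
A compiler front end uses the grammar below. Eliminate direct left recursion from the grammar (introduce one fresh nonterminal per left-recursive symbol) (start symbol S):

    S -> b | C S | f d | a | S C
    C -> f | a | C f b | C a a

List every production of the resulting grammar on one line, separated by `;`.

Left recursion appears on S, C.
For S: α = {C}, β = {b, C S, f d, a}. Rewrite as S → β S' and S' → α S' | ε.
For C: α = {f b, a a}, β = {f, a}. Rewrite as C → β C' and C' → α C' | ε.

S -> b S' | C S S' | f d S' | a S'; C -> f C' | a C'; S' -> C S' | ε; C' -> f b C' | a a C' | ε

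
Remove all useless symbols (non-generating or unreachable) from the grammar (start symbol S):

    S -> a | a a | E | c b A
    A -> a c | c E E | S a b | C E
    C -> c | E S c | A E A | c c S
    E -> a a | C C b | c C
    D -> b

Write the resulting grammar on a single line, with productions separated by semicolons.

Generating nonterminals: {A, C, D, E, S}.
Reachable from S after that: {A, C, E, S}.
Removed useless symbols: {D} and every production mentioning them.

S -> a | a a | E | c b A; A -> a c | c E E | S a b | C E; C -> c | E S c | A E A | c c S; E -> a a | C C b | c C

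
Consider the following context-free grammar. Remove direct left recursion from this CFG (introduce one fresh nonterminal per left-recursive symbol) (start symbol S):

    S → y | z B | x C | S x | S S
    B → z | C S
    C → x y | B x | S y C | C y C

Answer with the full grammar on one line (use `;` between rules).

S → y S' | z B S' | x C S'; B → z | C S; C → x y C' | B x C' | S y C C'; S' → x S' | S S' | ε; C' → y C C' | ε

Directly left-recursive nonterminals: S, C.
For S: α = {x, S}, β = {y, z B, x C}. Rewrite as S → β S' and S' → α S' | ε.
For C: α = {y C}, β = {x y, B x, S y C}. Rewrite as C → β C' and C' → α C' | ε.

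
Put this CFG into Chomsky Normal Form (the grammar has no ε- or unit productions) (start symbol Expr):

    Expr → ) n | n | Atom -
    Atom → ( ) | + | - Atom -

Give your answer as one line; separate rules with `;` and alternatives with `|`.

Introduce a nonterminal for each terminal appearing in a rule of length ≥ 2: X1 → ), X2 → n, X3 → -, X4 → (.
Binarize each right-hand side of length ≥ 3 by chaining fresh nonterminals (Y1, Y2, …): affected rules were Atom → X3 Atom X3.

Expr → X1 X2 | n | Atom X3; Atom → X4 X1 | + | X3 Y1; X1 → ); X2 → n; X3 → -; X4 → (; Y1 → Atom X3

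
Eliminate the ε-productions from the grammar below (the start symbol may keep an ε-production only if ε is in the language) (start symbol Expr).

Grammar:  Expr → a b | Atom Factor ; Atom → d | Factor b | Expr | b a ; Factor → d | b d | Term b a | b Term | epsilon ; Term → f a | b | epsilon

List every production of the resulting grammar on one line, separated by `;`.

The nullable symbols are {Factor, Term}.
ε ∉ L(G), so no ε-production is kept.
Expand every rule over subsets of its nullable positions: Expr → Atom Factor gives Atom Factor | Atom. Atom → Factor b gives Factor b | b. Factor → Term b a gives Term b a | b a. Factor → b Term gives b Term | b.

Expr → a b | Atom Factor | Atom; Atom → d | Factor b | b | Expr | b a; Factor → d | b d | Term b a | b a | b Term | b; Term → f a | b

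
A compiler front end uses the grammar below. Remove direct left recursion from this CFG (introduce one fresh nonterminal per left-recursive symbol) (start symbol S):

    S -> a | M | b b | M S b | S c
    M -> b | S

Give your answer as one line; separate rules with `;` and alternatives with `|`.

Left recursion appears on S.
For S: α = {c}, β = {a, M, b b, M S b}. Rewrite as S → β S' and S' → α S' | ε.

S -> a S' | M S' | b b S' | M S b S'; M -> b | S; S' -> c S' | epsilon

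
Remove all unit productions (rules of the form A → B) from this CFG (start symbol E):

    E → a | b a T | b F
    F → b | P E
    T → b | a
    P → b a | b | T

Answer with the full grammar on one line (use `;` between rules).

Unit pairs: P ⇒* {T}.
For each unit pair (A, B), copy every non-unit production of B to A, then drop all unit productions.

E → a | b a T | b F; F → b | P E; T → b | a; P → b a | b | a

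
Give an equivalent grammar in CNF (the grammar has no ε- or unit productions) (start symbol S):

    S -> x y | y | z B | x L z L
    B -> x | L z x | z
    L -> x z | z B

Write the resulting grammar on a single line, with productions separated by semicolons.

S -> X1 X2 | y | X3 B | X1 Y1; B -> x | L Y3 | z; L -> X1 X3 | X3 B; X1 -> x; X2 -> y; X3 -> z; Y1 -> L Y2; Y2 -> X3 L; Y3 -> X3 X1

Introduce a nonterminal for each terminal appearing in a rule of length ≥ 2: X1 → x, X2 → y, X3 → z.
Binarize each right-hand side of length ≥ 3 by chaining fresh nonterminals (Y1, Y2, …): affected rules were S → X1 L X3 L; B → L X3 X1.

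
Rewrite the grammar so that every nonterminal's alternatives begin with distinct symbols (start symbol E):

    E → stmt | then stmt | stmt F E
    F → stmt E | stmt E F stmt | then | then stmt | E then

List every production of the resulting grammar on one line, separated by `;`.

E → then stmt | stmt E'; F → E then | stmt E F' | then F''; E' → ε | F E; F' → ε | F stmt; F'' → ε | stmt

E has alternatives sharing prefix 'stmt': factor to E → stmt E' with E' → ε | F E.
F has alternatives sharing prefix 'stmt E': factor to F → stmt E F' with F' → ε | F stmt.
F has alternatives sharing prefix 'then': factor to F → then F'' with F'' → ε | stmt.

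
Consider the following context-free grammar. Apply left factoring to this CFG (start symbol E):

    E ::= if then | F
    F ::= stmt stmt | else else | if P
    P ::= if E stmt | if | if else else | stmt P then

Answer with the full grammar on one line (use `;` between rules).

E ::= if then | F; F ::= stmt stmt | else else | if P; P ::= stmt P then | if P'; P' ::= E stmt | ε | else else

P has alternatives sharing prefix 'if': factor to P → if P' with P' → E stmt | ε | else else.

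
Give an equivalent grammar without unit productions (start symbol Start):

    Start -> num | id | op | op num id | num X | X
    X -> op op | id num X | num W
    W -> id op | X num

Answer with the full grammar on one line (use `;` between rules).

Unit pairs: Start ⇒* {X}.
For every A with A ⇒* B via unit rules, add B's non-unit alternatives to A; then delete every rule of the form X → Y.

Start -> num | id | op | op num id | num X | op op | id num X | num W; X -> op op | id num X | num W; W -> id op | X num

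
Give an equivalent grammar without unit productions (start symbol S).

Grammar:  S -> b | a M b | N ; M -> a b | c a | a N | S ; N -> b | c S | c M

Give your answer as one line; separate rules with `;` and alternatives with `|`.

S -> b | a M b | c S | c M; M -> b | a M b | c S | c M | a b | c a | a N; N -> b | c S | c M

Unit pairs: M ⇒* {N, S}; S ⇒* {N}.
For each unit pair (A, B), copy every non-unit production of B to A, then drop all unit productions.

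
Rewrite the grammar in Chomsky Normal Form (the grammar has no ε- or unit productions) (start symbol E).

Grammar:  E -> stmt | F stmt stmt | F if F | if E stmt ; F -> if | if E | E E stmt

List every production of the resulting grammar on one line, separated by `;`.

Introduce a nonterminal for each terminal appearing in a rule of length ≥ 2: X1 → stmt, X2 → if.
Binarize each right-hand side of length ≥ 3 by chaining fresh nonterminals (Y1, Y2, …): affected rules were E → F X1 X1; E → F X2 F; E → X2 E X1; F → E E X1.

E -> stmt | F Y1 | F Y2 | X2 Y3; F -> if | X2 E | E Y4; X1 -> stmt; X2 -> if; Y1 -> X1 X1; Y2 -> X2 F; Y3 -> E X1; Y4 -> E X1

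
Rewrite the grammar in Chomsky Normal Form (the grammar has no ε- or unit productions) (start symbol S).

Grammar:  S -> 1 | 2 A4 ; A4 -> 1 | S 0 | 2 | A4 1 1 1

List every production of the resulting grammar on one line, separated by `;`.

Introduce a nonterminal for each terminal appearing in a rule of length ≥ 2: X1 → 2, X2 → 0, X3 → 1.
Binarize each right-hand side of length ≥ 3 by chaining fresh nonterminals (Y1, Y2, …): affected rules were A4 → A4 X3 X3 X3.

S -> 1 | X1 A4; A4 -> 1 | S X2 | 2 | A4 Y1; X1 -> 2; X2 -> 0; X3 -> 1; Y1 -> X3 Y2; Y2 -> X3 X3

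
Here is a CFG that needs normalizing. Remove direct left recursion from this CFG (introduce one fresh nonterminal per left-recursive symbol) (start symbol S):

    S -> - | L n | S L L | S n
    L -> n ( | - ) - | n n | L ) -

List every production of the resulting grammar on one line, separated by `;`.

Left recursion appears on S, L.
For S: α = {L L, n}, β = {-, L n}. Rewrite as S → β S' and S' → α S' | ε.
For L: α = {) -}, β = {n (, - ) -, n n}. Rewrite as L → β L' and L' → α L' | ε.

S -> - S' | L n S'; L -> n ( L' | - ) - L' | n n L'; S' -> L L S' | n S' | ε; L' -> ) - L' | ε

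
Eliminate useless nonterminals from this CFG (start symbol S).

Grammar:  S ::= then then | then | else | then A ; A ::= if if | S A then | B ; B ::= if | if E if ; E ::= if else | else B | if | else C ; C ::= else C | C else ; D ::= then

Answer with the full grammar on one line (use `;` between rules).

S ::= then then | then | else | then A; A ::= if if | S A then | B; B ::= if | if E if; E ::= if else | else B | if

Generating nonterminals: {A, B, D, E, S}.
Reachable from S after that: {A, B, E, S}.
Removed useless symbols: {C, D} and every production mentioning them.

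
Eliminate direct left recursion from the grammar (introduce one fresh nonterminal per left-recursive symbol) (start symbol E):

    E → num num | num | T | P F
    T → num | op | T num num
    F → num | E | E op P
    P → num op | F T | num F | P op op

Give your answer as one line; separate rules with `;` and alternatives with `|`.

Directly left-recursive nonterminals: T, P.
For T: α = {num num}, β = {num, op}. Rewrite as T → β T' and T' → α T' | ε.
For P: α = {op op}, β = {num op, F T, num F}. Rewrite as P → β P' and P' → α P' | ε.

E → num num | num | T | P F; T → num T' | op T'; F → num | E | E op P; P → num op P' | F T P' | num F P'; T' → num num T' | ε; P' → op op P' | ε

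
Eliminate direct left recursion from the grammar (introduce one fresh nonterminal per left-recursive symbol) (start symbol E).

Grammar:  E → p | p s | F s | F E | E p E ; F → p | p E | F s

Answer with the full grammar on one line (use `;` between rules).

E, F are directly left-recursive.
For E: α = {p E}, β = {p, p s, F s, F E}. Rewrite as E → β E' and E' → α E' | ε.
For F: α = {s}, β = {p, p E}. Rewrite as F → β F' and F' → α F' | ε.

E → p E' | p s E' | F s E' | F E E'; F → p F' | p E F'; E' → p E E' | ε; F' → s F' | ε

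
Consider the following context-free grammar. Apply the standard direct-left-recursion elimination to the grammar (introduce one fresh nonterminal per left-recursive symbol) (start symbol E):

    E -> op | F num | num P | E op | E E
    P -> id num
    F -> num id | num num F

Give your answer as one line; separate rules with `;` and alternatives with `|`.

E is directly left-recursive.
For E: α = {op, E}, β = {op, F num, num P}. Rewrite as E → β E' and E' → α E' | ε.

E -> op E' | F num E' | num P E'; P -> id num; F -> num id | num num F; E' -> op E' | E E' | ε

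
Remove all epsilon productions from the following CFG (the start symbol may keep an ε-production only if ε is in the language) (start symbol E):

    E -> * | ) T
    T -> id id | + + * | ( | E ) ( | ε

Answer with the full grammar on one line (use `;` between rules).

E -> * | ) T | ); T -> id id | + + * | ( | E ) (

The nullable symbols are {T}.
ε ∉ L(G), so no ε-production is kept.
For each production, add variants omitting each subset of nullable occurrences: E → ) T gives ) T | ).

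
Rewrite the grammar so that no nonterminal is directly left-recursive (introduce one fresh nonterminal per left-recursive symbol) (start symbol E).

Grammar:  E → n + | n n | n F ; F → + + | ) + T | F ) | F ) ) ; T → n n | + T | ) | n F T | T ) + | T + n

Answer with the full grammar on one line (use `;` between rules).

Directly left-recursive nonterminals: F, T.
For F: α = {), ) )}, β = {+ +, ) + T}. Rewrite as F → β F' and F' → α F' | ε.
For T: α = {) +, + n}, β = {n n, + T, ), n F T}. Rewrite as T → β T' and T' → α T' | ε.

E → n + | n n | n F; F → + + F' | ) + T F'; T → n n T' | + T T' | ) T' | n F T T'; F' → ) F' | ) ) F' | ε; T' → ) + T' | + n T' | ε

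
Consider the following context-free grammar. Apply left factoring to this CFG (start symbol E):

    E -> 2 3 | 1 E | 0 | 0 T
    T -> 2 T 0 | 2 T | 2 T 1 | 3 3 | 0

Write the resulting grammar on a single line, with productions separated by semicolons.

E has alternatives sharing prefix '0': factor to E → 0 E' with E' → ε | T.
T has alternatives sharing prefix '2 T': factor to T → 2 T T' with T' → 0 | ε | 1.

E -> 2 3 | 1 E | 0 E'; T -> 3 3 | 0 | 2 T T'; E' -> ε | T; T' -> 0 | ε | 1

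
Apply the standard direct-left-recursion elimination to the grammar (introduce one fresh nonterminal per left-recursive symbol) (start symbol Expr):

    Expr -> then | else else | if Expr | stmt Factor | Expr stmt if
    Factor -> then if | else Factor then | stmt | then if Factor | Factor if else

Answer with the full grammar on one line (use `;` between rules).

Expr -> then Expr1 | else else Expr1 | if Expr Expr1 | stmt Factor Expr1; Factor -> then if Factor1 | else Factor then Factor1 | stmt Factor1 | then if Factor Factor1; Expr1 -> stmt if Expr1 | ε; Factor1 -> if else Factor1 | ε

Left recursion appears on Expr, Factor.
For Expr: α = {stmt if}, β = {then, else else, if Expr, stmt Factor}. Rewrite as Expr → β Expr1 and Expr1 → α Expr1 | ε.
For Factor: α = {if else}, β = {then if, else Factor then, stmt, then if Factor}. Rewrite as Factor → β Factor1 and Factor1 → α Factor1 | ε.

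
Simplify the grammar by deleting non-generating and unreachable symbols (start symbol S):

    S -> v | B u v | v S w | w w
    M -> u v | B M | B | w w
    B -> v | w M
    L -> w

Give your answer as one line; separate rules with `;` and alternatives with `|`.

S -> v | B u v | v S w | w w; M -> u v | B M | B | w w; B -> v | w M

Generating nonterminals: {B, L, M, S}.
Reachable from S after that: {B, M, S}.
Removed useless symbols: {L} and every production mentioning them.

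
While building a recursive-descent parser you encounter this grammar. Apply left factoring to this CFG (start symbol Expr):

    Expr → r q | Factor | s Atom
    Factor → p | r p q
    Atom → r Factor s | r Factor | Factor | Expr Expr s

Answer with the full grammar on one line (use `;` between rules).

Expr → r q | Factor | s Atom; Factor → p | r p q; Atom → Factor | Expr Expr s | r Factor Atom1; Atom1 → s | ε

Atom has alternatives sharing prefix 'r Factor': factor to Atom → r Factor Atom1 with Atom1 → s | ε.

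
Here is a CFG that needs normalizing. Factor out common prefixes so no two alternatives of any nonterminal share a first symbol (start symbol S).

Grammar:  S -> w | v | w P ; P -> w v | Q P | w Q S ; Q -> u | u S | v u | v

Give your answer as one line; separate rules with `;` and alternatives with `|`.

S has alternatives sharing prefix 'w': factor to S → w S' with S' → ε | P.
P has alternatives sharing prefix 'w': factor to P → w P' with P' → v | Q S.
Q has alternatives sharing prefix 'u': factor to Q → u Q' with Q' → ε | S.
Q has alternatives sharing prefix 'v': factor to Q → v Q'' with Q'' → u | ε.

S -> v | w S'; P -> Q P | w P'; Q -> u Q' | v Q''; S' -> epsilon | P; P' -> v | Q S; Q' -> epsilon | S; Q'' -> u | epsilon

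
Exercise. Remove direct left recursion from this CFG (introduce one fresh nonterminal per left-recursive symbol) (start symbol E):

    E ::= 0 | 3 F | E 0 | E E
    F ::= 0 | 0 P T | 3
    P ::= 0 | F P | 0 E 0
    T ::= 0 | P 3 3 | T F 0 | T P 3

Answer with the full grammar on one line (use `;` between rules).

Directly left-recursive nonterminals: E, T.
For E: α = {0, E}, β = {0, 3 F}. Rewrite as E → β E' and E' → α E' | ε.
For T: α = {F 0, P 3}, β = {0, P 3 3}. Rewrite as T → β T' and T' → α T' | ε.

E ::= 0 E' | 3 F E'; F ::= 0 | 0 P T | 3; P ::= 0 | F P | 0 E 0; T ::= 0 T' | P 3 3 T'; E' ::= 0 E' | E E' | ε; T' ::= F 0 T' | P 3 T' | ε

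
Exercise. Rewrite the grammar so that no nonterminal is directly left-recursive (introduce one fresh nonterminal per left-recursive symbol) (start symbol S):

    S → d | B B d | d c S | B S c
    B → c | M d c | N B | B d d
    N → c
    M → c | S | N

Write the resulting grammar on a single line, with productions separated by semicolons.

Directly left-recursive nonterminal: B.
For B: α = {d d}, β = {c, M d c, N B}. Rewrite as B → β B' and B' → α B' | ε.

S → d | B B d | d c S | B S c; B → c B' | M d c B' | N B B'; N → c; M → c | S | N; B' → d d B' | ε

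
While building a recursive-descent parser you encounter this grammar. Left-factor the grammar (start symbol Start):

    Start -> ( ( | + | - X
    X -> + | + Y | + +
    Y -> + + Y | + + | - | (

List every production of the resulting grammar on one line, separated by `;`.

X has alternatives sharing prefix '+': factor to X → + X1 with X1 → ε | Y | +.
Y has alternatives sharing prefix '+ +': factor to Y → + + Y1 with Y1 → Y | ε.

Start -> ( ( | + | - X; X -> + X1; Y -> - | ( | + + Y1; X1 -> ε | Y | +; Y1 -> Y | ε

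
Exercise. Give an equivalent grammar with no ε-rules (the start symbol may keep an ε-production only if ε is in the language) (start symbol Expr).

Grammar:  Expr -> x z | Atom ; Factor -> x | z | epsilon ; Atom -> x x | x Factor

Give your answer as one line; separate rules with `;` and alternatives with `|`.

The nullable symbols are {Factor}.
ε ∉ L(G), so no ε-production is kept.
Expand every rule over subsets of its nullable positions: Atom → x Factor gives x Factor | x.

Expr -> x z | Atom; Factor -> x | z; Atom -> x x | x Factor | x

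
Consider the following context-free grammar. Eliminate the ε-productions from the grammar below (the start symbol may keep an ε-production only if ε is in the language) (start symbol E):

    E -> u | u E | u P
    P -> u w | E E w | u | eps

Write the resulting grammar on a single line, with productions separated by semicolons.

Nullable nonterminals: {P}.
ε ∉ L(G), so no ε-production is kept.

E -> u | u E | u P; P -> u w | E E w | u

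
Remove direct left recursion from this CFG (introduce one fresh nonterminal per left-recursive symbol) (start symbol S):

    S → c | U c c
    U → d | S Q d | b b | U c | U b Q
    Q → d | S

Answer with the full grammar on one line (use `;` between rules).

S → c | U c c; U → d U' | S Q d U' | b b U'; Q → d | S; U' → c U' | b Q U' | eps

Directly left-recursive nonterminal: U.
For U: α = {c, b Q}, β = {d, S Q d, b b}. Rewrite as U → β U' and U' → α U' | ε.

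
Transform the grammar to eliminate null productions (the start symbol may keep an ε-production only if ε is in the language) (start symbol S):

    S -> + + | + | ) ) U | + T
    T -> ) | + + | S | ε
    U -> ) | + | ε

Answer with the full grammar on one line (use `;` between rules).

S -> + + | + | ) ) U | ) ) | + T; T -> ) | + + | S; U -> ) | +

The nullable symbols are {T, U}.
ε ∉ L(G), so no ε-production is kept.
Add the nullable-subset variants: S → ) ) U gives ) ) U | ) ).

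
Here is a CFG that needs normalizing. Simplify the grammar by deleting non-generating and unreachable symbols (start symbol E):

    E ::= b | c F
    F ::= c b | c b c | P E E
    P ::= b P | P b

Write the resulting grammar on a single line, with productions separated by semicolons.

Generating nonterminals: {E, F}.
Reachable from E after that: {E, F}.
Removed useless symbols: {P} and every production mentioning them.

E ::= b | c F; F ::= c b | c b c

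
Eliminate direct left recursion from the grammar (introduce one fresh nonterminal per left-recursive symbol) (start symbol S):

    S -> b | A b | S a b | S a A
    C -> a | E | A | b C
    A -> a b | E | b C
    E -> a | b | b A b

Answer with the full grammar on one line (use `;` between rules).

S is directly left-recursive.
For S: α = {a b, a A}, β = {b, A b}. Rewrite as S → β S' and S' → α S' | ε.

S -> b S' | A b S'; C -> a | E | A | b C; A -> a b | E | b C; E -> a | b | b A b; S' -> a b S' | a A S' | ε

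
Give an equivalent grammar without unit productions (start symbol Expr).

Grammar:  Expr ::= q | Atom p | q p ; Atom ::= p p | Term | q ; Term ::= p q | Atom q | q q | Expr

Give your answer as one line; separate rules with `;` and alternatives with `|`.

Unit pairs: Atom ⇒* {Expr, Term}; Term ⇒* {Expr}.
Replace each nonterminal's rules with the union of the non-unit rules of every nonterminal it unit-derives.

Expr ::= q | Atom p | q p; Atom ::= p q | Atom q | q q | p p | q | Atom p | q p; Term ::= p q | Atom q | q q | q | Atom p | q p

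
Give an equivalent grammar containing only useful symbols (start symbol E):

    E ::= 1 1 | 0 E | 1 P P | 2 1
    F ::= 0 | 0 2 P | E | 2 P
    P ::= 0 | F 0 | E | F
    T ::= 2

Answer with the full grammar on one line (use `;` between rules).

Generating nonterminals: {E, F, P, T}.
Reachable from E after that: {E, F, P}.
Removed useless symbols: {T} and every production mentioning them.

E ::= 1 1 | 0 E | 1 P P | 2 1; F ::= 0 | 0 2 P | E | 2 P; P ::= 0 | F 0 | E | F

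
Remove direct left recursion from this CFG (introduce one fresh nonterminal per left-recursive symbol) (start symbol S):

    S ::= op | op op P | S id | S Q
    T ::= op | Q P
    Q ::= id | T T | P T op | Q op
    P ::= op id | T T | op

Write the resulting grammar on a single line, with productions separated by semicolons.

S ::= op S' | op op P S'; T ::= op | Q P; Q ::= id Q' | T T Q' | P T op Q'; P ::= op id | T T | op; S' ::= id S' | Q S' | eps; Q' ::= op Q' | eps

S, Q are directly left-recursive.
For S: α = {id, Q}, β = {op, op op P}. Rewrite as S → β S' and S' → α S' | ε.
For Q: α = {op}, β = {id, T T, P T op}. Rewrite as Q → β Q' and Q' → α Q' | ε.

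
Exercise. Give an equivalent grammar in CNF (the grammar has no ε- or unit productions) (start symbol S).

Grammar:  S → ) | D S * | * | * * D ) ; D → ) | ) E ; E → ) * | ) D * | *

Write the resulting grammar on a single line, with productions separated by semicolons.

S → ) | D Y1 | * | X1 Y2; D → ) | X2 E; E → X2 X1 | X2 Y4 | *; X1 → *; X2 → ); Y1 → S X1; Y2 → X1 Y3; Y3 → D X2; Y4 → D X1

Introduce a nonterminal for each terminal appearing in a rule of length ≥ 2: X1 → *, X2 → ).
Binarize each right-hand side of length ≥ 3 by chaining fresh nonterminals (Y1, Y2, …): affected rules were S → D S X1; S → X1 X1 D X2; E → X2 D X1.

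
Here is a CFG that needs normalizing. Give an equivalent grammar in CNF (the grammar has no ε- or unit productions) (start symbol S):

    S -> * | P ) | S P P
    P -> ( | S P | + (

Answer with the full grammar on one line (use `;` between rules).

S -> * | P X1 | S Y1; P -> ( | S P | X2 X3; X1 -> ); X2 -> +; X3 -> (; Y1 -> P P

Introduce a nonterminal for each terminal appearing in a rule of length ≥ 2: X1 → ), X2 → +, X3 → (.
Binarize each right-hand side of length ≥ 3 by chaining fresh nonterminals (Y1, Y2, …): affected rules were S → S P P.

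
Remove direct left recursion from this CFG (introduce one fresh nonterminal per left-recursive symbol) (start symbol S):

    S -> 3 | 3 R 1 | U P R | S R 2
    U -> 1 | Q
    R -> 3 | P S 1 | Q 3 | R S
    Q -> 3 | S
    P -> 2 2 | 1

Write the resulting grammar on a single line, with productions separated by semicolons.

S -> 3 S' | 3 R 1 S' | U P R S'; U -> 1 | Q; R -> 3 R' | P S 1 R' | Q 3 R'; Q -> 3 | S; P -> 2 2 | 1; S' -> R 2 S' | ε; R' -> S R' | ε

Directly left-recursive nonterminals: S, R.
For S: α = {R 2}, β = {3, 3 R 1, U P R}. Rewrite as S → β S' and S' → α S' | ε.
For R: α = {S}, β = {3, P S 1, Q 3}. Rewrite as R → β R' and R' → α R' | ε.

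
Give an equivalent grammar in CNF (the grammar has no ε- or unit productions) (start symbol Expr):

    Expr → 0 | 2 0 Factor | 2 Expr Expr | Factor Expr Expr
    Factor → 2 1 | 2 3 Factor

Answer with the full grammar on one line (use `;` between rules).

Expr → 0 | X1 Y1 | X1 Y2 | Factor Y3; Factor → X1 X3 | X1 Y4; X1 → 2; X2 → 0; X3 → 1; X4 → 3; Y1 → X2 Factor; Y2 → Expr Expr; Y3 → Expr Expr; Y4 → X4 Factor

Introduce a nonterminal for each terminal appearing in a rule of length ≥ 2: X1 → 2, X2 → 0, X3 → 1, X4 → 3.
Binarize each right-hand side of length ≥ 3 by chaining fresh nonterminals (Y1, Y2, …): affected rules were Expr → X1 X2 Factor; Expr → X1 Expr Expr; Expr → Factor Expr Expr; Factor → X1 X4 Factor.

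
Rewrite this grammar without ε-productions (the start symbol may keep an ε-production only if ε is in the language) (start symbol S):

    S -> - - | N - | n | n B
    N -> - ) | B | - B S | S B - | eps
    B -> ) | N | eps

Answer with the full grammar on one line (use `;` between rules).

The nullable symbols are {B, N}.
ε ∉ L(G), so no ε-production is kept.
Add the nullable-subset variants: S → N - gives N - | -. N → - B S gives - B S | - S. N → S B - gives S B - | S -.

S -> - - | N - | - | n | n B; N -> - ) | B | - B S | - S | S B - | S -; B -> ) | N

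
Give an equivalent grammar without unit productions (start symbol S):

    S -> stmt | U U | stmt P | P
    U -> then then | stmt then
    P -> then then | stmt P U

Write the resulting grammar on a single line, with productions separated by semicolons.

S -> stmt | U U | stmt P | then then | stmt P U; U -> then then | stmt then; P -> then then | stmt P U

Unit pairs: S ⇒* {P}.
Replace each nonterminal's rules with the union of the non-unit rules of every nonterminal it unit-derives.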